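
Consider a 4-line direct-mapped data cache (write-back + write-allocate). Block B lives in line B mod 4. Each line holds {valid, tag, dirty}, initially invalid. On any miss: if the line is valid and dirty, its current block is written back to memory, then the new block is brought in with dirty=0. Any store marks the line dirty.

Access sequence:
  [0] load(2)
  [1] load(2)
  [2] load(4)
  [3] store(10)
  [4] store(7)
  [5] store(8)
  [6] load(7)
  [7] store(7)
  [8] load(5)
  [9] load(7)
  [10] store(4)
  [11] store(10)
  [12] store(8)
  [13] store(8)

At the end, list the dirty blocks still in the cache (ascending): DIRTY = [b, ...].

0: R B2 -> L2 miss  d=-]
1: R B2 -> L2 hit  d=-]
2: R B4 -> L0 miss  d=-]
3: W B10 -> L2 miss  d=D]
4: W B7 -> L3 miss  d=D]
5: W B8 -> L0 miss  d=D]
6: R B7 -> L3 hit  d=D]
7: W B7 -> L3 hit  d=D]
8: R B5 -> L1 miss  d=-]
9: R B7 -> L3 hit  d=D]
10: W B4 -> L0 miss wb->B8  d=D]
11: W B10 -> L2 hit  d=D]
12: W B8 -> L0 miss wb->B4  d=D]
13: W B8 -> L0 hit  d=D]

DIRTY = [7, 8, 10]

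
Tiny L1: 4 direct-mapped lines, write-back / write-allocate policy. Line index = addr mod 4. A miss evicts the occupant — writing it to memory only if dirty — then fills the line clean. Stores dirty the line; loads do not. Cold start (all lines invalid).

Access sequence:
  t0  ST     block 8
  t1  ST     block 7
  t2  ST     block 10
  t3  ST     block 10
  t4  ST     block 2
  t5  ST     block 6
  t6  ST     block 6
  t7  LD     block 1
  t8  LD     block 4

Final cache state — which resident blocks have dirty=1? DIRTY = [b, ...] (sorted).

0: W B8 → L0 miss [D]
1: W B7 → L3 miss [D]
2: W B10 → L2 miss [D]
3: W B10 → L2 hit [D]
4: W B2 → L2 miss wb→B10 [D]
5: W B6 → L2 miss wb→B2 [D]
6: W B6 → L2 hit [D]
7: R B1 → L1 miss [-]
8: R B4 → L0 miss wb→B8 [-]

DIRTY = [6, 7]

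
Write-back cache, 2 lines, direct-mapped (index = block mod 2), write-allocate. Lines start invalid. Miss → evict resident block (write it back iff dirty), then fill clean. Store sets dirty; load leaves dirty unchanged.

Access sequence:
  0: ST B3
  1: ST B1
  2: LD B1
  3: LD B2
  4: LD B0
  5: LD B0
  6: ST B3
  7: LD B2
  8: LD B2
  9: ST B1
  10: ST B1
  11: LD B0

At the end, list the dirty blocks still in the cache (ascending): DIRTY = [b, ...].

DIRTY = [1]

0: W B3 → L1 miss [D]
1: W B1 → L1 miss wb→B3 [D]
2: R B1 → L1 hit [D]
3: R B2 → L0 miss [-]
4: R B0 → L0 miss [-]
5: R B0 → L0 hit [-]
6: W B3 → L1 miss wb→B1 [D]
7: R B2 → L0 miss [-]
8: R B2 → L0 hit [-]
9: W B1 → L1 miss wb→B3 [D]
10: W B1 → L1 hit [D]
11: R B0 → L0 miss [-]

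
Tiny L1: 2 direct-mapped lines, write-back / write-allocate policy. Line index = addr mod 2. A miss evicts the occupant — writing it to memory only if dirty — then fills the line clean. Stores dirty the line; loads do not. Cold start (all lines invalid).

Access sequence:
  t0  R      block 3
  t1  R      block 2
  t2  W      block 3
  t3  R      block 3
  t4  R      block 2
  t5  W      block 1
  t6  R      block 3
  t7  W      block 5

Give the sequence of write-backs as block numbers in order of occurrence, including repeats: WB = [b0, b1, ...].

0: R B3 → L1 miss [-]
1: R B2 → L0 miss [-]
2: W B3 → L1 hit [D]
3: R B3 → L1 hit [D]
4: R B2 → L0 hit [-]
5: W B1 → L1 miss wb→B3 [D]
6: R B3 → L1 miss wb→B1 [-]
7: W B5 → L1 miss [D]

WB = [3, 1]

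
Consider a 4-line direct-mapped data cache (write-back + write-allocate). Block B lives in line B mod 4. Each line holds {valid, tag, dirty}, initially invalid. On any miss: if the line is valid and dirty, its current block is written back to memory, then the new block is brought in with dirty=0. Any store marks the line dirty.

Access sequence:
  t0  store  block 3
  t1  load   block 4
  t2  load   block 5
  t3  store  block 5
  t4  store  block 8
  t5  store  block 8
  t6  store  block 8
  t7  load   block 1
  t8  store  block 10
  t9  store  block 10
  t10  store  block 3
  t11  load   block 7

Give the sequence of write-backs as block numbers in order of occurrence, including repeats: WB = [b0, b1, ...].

0: W B3 -> L3 miss  d=D]
1: R B4 -> L0 miss  d=-]
2: R B5 -> L1 miss  d=-]
3: W B5 -> L1 hit  d=D]
4: W B8 -> L0 miss  d=D]
5: W B8 -> L0 hit  d=D]
6: W B8 -> L0 hit  d=D]
7: R B1 -> L1 miss wb->B5  d=-]
8: W B10 -> L2 miss  d=D]
9: W B10 -> L2 hit  d=D]
10: W B3 -> L3 hit  d=D]
11: R B7 -> L3 miss wb->B3  d=-]

WB = [5, 3]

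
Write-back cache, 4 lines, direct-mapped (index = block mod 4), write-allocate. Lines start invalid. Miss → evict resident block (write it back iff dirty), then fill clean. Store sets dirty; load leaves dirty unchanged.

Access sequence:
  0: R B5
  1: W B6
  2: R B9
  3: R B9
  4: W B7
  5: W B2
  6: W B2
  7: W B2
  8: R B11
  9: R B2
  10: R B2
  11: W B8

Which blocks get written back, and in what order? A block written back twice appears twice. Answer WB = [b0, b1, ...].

0: R B5 → L1 miss [-]
1: W B6 → L2 miss [D]
2: R B9 → L1 miss [-]
3: R B9 → L1 hit [-]
4: W B7 → L3 miss [D]
5: W B2 → L2 miss wb→B6 [D]
6: W B2 → L2 hit [D]
7: W B2 → L2 hit [D]
8: R B11 → L3 miss wb→B7 [-]
9: R B2 → L2 hit [D]
10: R B2 → L2 hit [D]
11: W B8 → L0 miss [D]

WB = [6, 7]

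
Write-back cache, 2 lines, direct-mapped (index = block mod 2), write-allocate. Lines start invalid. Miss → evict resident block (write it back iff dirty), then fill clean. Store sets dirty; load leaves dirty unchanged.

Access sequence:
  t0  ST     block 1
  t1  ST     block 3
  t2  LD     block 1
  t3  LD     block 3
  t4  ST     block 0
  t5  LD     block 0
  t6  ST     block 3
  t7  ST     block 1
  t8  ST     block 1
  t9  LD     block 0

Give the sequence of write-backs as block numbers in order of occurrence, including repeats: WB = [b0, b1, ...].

0: W B1 → L1 miss [D]
1: W B3 → L1 miss wb→B1 [D]
2: R B1 → L1 miss wb→B3 [-]
3: R B3 → L1 miss [-]
4: W B0 → L0 miss [D]
5: R B0 → L0 hit [D]
6: W B3 → L1 hit [D]
7: W B1 → L1 miss wb→B3 [D]
8: W B1 → L1 hit [D]
9: R B0 → L0 hit [D]

WB = [1, 3, 3]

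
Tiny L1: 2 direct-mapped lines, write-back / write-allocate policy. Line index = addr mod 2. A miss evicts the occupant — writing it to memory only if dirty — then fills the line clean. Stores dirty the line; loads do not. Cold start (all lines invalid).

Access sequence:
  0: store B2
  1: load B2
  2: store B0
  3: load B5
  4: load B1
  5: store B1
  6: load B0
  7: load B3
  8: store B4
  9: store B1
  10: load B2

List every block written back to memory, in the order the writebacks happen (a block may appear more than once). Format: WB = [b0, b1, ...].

WB = [2, 1, 0, 4]

  0 | W B2 → L0 miss [D]
  1 | R B2 → L0 hit [D]
  2 | W B0 → L0 miss wb→B2 [D]
  3 | R B5 → L1 miss [-]
  4 | R B1 → L1 miss [-]
  5 | W B1 → L1 hit [D]
  6 | R B0 → L0 hit [D]
  7 | R B3 → L1 miss wb→B1 [-]
  8 | W B4 → L0 miss wb→B0 [D]
  9 | W B1 → L1 miss [D]
  10 | R B2 → L0 miss wb→B4 [-]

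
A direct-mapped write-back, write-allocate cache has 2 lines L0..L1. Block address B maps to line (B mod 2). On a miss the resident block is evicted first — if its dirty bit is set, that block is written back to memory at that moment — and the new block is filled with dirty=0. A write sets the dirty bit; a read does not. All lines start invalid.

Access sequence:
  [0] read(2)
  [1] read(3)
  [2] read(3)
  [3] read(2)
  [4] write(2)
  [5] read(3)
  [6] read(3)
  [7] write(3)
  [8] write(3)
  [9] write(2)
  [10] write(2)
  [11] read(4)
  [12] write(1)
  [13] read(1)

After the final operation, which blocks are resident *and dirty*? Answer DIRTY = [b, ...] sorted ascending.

0: R B2 -> L0 miss  d=-]
1: R B3 -> L1 miss  d=-]
2: R B3 -> L1 hit  d=-]
3: R B2 -> L0 hit  d=-]
4: W B2 -> L0 hit  d=D]
5: R B3 -> L1 hit  d=-]
6: R B3 -> L1 hit  d=-]
7: W B3 -> L1 hit  d=D]
8: W B3 -> L1 hit  d=D]
9: W B2 -> L0 hit  d=D]
10: W B2 -> L0 hit  d=D]
11: R B4 -> L0 miss wb->B2  d=-]
12: W B1 -> L1 miss wb->B3  d=D]
13: R B1 -> L1 hit  d=D]

DIRTY = [1]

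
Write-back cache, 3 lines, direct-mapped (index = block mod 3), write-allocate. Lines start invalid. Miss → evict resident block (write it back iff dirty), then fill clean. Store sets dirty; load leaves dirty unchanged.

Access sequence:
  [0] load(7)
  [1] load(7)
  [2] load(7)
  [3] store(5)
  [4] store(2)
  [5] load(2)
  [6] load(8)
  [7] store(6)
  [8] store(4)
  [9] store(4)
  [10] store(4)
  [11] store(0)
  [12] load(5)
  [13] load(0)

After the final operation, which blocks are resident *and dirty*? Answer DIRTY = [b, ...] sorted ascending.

0: R B7 -> L1 miss  d=-]
1: R B7 -> L1 hit  d=-]
2: R B7 -> L1 hit  d=-]
3: W B5 -> L2 miss  d=D]
4: W B2 -> L2 miss wb->B5  d=D]
5: R B2 -> L2 hit  d=D]
6: R B8 -> L2 miss wb->B2  d=-]
7: W B6 -> L0 miss  d=D]
8: W B4 -> L1 miss  d=D]
9: W B4 -> L1 hit  d=D]
10: W B4 -> L1 hit  d=D]
11: W B0 -> L0 miss wb->B6  d=D]
12: R B5 -> L2 miss  d=-]
13: R B0 -> L0 hit  d=D]

DIRTY = [0, 4]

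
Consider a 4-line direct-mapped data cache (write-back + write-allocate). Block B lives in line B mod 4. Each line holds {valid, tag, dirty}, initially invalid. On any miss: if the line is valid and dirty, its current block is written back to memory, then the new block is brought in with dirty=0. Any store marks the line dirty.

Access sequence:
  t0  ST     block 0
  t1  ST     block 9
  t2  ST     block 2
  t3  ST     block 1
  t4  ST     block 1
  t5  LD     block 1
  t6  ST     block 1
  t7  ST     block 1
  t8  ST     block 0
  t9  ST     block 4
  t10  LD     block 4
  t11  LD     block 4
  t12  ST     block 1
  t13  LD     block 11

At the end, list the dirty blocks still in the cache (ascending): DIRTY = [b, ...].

DIRTY = [1, 2, 4]

0: W B0 → L0 miss [D]
1: W B9 → L1 miss [D]
2: W B2 → L2 miss [D]
3: W B1 → L1 miss wb→B9 [D]
4: W B1 → L1 hit [D]
5: R B1 → L1 hit [D]
6: W B1 → L1 hit [D]
7: W B1 → L1 hit [D]
8: W B0 → L0 hit [D]
9: W B4 → L0 miss wb→B0 [D]
10: R B4 → L0 hit [D]
11: R B4 → L0 hit [D]
12: W B1 → L1 hit [D]
13: R B11 → L3 miss [-]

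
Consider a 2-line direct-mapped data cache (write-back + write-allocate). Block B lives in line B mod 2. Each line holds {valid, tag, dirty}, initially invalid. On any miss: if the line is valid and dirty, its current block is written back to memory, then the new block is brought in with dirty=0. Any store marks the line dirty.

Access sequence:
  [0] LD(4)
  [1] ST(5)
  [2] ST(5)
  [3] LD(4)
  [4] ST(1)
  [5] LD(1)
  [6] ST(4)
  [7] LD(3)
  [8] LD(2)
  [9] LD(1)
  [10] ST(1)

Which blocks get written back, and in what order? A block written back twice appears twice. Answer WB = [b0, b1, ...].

WB = [5, 1, 4]

0: R B4 -> L0 miss  d=-]
1: W B5 -> L1 miss  d=D]
2: W B5 -> L1 hit  d=D]
3: R B4 -> L0 hit  d=-]
4: W B1 -> L1 miss wb->B5  d=D]
5: R B1 -> L1 hit  d=D]
6: W B4 -> L0 hit  d=D]
7: R B3 -> L1 miss wb->B1  d=-]
8: R B2 -> L0 miss wb->B4  d=-]
9: R B1 -> L1 miss  d=-]
10: W B1 -> L1 hit  d=D]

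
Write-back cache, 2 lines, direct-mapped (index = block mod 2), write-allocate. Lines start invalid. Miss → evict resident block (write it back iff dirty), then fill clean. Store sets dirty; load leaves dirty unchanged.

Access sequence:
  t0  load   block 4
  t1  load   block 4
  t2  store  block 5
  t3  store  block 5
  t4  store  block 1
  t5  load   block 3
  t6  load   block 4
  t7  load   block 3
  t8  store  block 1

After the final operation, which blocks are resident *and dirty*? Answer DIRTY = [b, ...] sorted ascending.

DIRTY = [1]

0: R B4 → L0 miss [-]
1: R B4 → L0 hit [-]
2: W B5 → L1 miss [D]
3: W B5 → L1 hit [D]
4: W B1 → L1 miss wb→B5 [D]
5: R B3 → L1 miss wb→B1 [-]
6: R B4 → L0 hit [-]
7: R B3 → L1 hit [-]
8: W B1 → L1 miss [D]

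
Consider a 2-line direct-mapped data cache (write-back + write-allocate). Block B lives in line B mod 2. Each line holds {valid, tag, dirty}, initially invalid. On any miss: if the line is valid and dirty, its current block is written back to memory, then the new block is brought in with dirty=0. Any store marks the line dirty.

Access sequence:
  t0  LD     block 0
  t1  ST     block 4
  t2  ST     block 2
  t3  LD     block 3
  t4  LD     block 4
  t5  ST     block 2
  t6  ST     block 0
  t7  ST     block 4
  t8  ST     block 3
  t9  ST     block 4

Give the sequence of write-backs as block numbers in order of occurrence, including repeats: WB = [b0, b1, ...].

WB = [4, 2, 2, 0]

  0 | R B0 → L0 miss [-]
  1 | W B4 → L0 miss [D]
  2 | W B2 → L0 miss wb→B4 [D]
  3 | R B3 → L1 miss [-]
  4 | R B4 → L0 miss wb→B2 [-]
  5 | W B2 → L0 miss [D]
  6 | W B0 → L0 miss wb→B2 [D]
  7 | W B4 → L0 miss wb→B0 [D]
  8 | W B3 → L1 hit [D]
  9 | W B4 → L0 hit [D]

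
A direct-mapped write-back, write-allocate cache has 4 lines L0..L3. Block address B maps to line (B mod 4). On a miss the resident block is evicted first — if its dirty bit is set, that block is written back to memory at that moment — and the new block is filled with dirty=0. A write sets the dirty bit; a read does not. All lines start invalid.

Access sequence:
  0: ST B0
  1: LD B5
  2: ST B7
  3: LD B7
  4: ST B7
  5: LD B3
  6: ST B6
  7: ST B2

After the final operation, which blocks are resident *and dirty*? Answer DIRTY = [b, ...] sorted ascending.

DIRTY = [0, 2]

0: W B0 → L0 miss [D]
1: R B5 → L1 miss [-]
2: W B7 → L3 miss [D]
3: R B7 → L3 hit [D]
4: W B7 → L3 hit [D]
5: R B3 → L3 miss wb→B7 [-]
6: W B6 → L2 miss [D]
7: W B2 → L2 miss wb→B6 [D]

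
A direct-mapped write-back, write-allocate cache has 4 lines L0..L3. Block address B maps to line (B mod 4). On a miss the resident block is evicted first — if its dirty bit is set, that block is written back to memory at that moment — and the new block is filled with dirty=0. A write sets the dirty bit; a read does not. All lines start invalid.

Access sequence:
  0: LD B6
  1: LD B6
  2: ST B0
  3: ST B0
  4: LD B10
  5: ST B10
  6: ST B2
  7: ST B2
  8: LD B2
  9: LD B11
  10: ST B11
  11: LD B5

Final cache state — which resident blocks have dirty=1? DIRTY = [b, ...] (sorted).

DIRTY = [0, 2, 11]

  0 | R B6 → L2 miss [-]
  1 | R B6 → L2 hit [-]
  2 | W B0 → L0 miss [D]
  3 | W B0 → L0 hit [D]
  4 | R B10 → L2 miss [-]
  5 | W B10 → L2 hit [D]
  6 | W B2 → L2 miss wb→B10 [D]
  7 | W B2 → L2 hit [D]
  8 | R B2 → L2 hit [D]
  9 | R B11 → L3 miss [-]
  10 | W B11 → L3 hit [D]
  11 | R B5 → L1 miss [-]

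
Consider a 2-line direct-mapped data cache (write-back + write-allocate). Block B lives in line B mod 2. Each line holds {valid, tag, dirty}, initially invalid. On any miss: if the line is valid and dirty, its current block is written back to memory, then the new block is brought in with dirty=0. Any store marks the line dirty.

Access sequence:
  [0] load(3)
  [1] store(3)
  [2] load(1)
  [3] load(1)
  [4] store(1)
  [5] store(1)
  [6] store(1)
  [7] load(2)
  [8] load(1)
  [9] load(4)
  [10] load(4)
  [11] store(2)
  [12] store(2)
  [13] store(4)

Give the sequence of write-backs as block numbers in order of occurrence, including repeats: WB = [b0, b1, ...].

WB = [3, 2]

  0 | R B3 → L1 miss [-]
  1 | W B3 → L1 hit [D]
  2 | R B1 → L1 miss wb→B3 [-]
  3 | R B1 → L1 hit [-]
  4 | W B1 → L1 hit [D]
  5 | W B1 → L1 hit [D]
  6 | W B1 → L1 hit [D]
  7 | R B2 → L0 miss [-]
  8 | R B1 → L1 hit [D]
  9 | R B4 → L0 miss [-]
  10 | R B4 → L0 hit [-]
  11 | W B2 → L0 miss [D]
  12 | W B2 → L0 hit [D]
  13 | W B4 → L0 miss wb→B2 [D]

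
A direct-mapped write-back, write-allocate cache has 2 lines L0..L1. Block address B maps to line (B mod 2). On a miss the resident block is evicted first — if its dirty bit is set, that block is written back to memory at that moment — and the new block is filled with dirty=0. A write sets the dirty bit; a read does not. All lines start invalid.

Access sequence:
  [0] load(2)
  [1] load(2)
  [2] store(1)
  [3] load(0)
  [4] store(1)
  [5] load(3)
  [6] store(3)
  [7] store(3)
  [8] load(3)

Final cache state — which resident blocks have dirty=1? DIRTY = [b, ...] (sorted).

DIRTY = [3]

  0 | R B2 → L0 miss [-]
  1 | R B2 → L0 hit [-]
  2 | W B1 → L1 miss [D]
  3 | R B0 → L0 miss [-]
  4 | W B1 → L1 hit [D]
  5 | R B3 → L1 miss wb→B1 [-]
  6 | W B3 → L1 hit [D]
  7 | W B3 → L1 hit [D]
  8 | R B3 → L1 hit [D]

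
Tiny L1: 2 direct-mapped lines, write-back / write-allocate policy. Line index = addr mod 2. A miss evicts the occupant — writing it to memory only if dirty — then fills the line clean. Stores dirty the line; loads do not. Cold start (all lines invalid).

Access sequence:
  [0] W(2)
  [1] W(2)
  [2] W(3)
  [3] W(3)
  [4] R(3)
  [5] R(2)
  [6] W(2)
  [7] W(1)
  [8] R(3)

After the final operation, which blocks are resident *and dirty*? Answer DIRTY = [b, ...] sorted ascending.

0: W B2 -> L0 miss  d=D]
1: W B2 -> L0 hit  d=D]
2: W B3 -> L1 miss  d=D]
3: W B3 -> L1 hit  d=D]
4: R B3 -> L1 hit  d=D]
5: R B2 -> L0 hit  d=D]
6: W B2 -> L0 hit  d=D]
7: W B1 -> L1 miss wb->B3  d=D]
8: R B3 -> L1 miss wb->B1  d=-]

DIRTY = [2]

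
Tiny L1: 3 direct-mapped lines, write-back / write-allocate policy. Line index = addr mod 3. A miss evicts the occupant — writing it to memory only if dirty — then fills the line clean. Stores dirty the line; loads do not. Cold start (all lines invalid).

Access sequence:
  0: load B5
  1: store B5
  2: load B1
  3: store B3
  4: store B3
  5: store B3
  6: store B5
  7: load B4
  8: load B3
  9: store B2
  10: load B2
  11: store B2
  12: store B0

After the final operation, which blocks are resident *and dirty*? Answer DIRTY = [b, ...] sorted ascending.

0: R B5 → L2 miss [-]
1: W B5 → L2 hit [D]
2: R B1 → L1 miss [-]
3: W B3 → L0 miss [D]
4: W B3 → L0 hit [D]
5: W B3 → L0 hit [D]
6: W B5 → L2 hit [D]
7: R B4 → L1 miss [-]
8: R B3 → L0 hit [D]
9: W B2 → L2 miss wb→B5 [D]
10: R B2 → L2 hit [D]
11: W B2 → L2 hit [D]
12: W B0 → L0 miss wb→B3 [D]

DIRTY = [0, 2]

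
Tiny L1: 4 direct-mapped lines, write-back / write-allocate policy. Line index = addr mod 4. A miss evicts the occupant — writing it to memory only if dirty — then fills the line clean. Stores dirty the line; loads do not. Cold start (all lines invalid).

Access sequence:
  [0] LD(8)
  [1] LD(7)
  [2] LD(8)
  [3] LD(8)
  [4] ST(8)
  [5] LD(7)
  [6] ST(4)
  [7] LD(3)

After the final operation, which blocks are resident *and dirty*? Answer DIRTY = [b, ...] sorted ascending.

0: R B8 -> L0 miss  d=-]
1: R B7 -> L3 miss  d=-]
2: R B8 -> L0 hit  d=-]
3: R B8 -> L0 hit  d=-]
4: W B8 -> L0 hit  d=D]
5: R B7 -> L3 hit  d=-]
6: W B4 -> L0 miss wb->B8  d=D]
7: R B3 -> L3 miss  d=-]

DIRTY = [4]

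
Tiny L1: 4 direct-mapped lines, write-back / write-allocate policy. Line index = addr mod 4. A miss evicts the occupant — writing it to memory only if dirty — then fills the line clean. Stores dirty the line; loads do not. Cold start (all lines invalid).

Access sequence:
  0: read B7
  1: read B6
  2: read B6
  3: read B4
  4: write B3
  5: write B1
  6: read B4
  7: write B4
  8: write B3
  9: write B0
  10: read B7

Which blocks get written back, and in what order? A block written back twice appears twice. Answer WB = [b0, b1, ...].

WB = [4, 3]

0: R B7 → L3 miss [-]
1: R B6 → L2 miss [-]
2: R B6 → L2 hit [-]
3: R B4 → L0 miss [-]
4: W B3 → L3 miss [D]
5: W B1 → L1 miss [D]
6: R B4 → L0 hit [-]
7: W B4 → L0 hit [D]
8: W B3 → L3 hit [D]
9: W B0 → L0 miss wb→B4 [D]
10: R B7 → L3 miss wb→B3 [-]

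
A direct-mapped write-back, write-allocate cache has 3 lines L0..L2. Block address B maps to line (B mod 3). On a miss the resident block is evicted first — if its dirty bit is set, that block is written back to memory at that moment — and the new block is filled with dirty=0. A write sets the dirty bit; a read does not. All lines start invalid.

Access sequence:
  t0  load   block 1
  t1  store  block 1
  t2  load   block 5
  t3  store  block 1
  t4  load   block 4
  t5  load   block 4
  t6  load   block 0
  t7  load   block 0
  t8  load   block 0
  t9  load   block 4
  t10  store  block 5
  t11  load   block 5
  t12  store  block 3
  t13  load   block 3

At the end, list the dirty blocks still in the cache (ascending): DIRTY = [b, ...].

0: R B1 → L1 miss [-]
1: W B1 → L1 hit [D]
2: R B5 → L2 miss [-]
3: W B1 → L1 hit [D]
4: R B4 → L1 miss wb→B1 [-]
5: R B4 → L1 hit [-]
6: R B0 → L0 miss [-]
7: R B0 → L0 hit [-]
8: R B0 → L0 hit [-]
9: R B4 → L1 hit [-]
10: W B5 → L2 hit [D]
11: R B5 → L2 hit [D]
12: W B3 → L0 miss [D]
13: R B3 → L0 hit [D]

DIRTY = [3, 5]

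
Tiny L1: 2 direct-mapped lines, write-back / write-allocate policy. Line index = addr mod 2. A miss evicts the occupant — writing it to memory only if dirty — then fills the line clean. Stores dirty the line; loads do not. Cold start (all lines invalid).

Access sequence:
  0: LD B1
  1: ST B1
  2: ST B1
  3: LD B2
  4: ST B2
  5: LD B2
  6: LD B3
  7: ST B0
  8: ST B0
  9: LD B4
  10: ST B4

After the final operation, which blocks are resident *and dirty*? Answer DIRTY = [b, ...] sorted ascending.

DIRTY = [4]

0: R B1 → L1 miss [-]
1: W B1 → L1 hit [D]
2: W B1 → L1 hit [D]
3: R B2 → L0 miss [-]
4: W B2 → L0 hit [D]
5: R B2 → L0 hit [D]
6: R B3 → L1 miss wb→B1 [-]
7: W B0 → L0 miss wb→B2 [D]
8: W B0 → L0 hit [D]
9: R B4 → L0 miss wb→B0 [-]
10: W B4 → L0 hit [D]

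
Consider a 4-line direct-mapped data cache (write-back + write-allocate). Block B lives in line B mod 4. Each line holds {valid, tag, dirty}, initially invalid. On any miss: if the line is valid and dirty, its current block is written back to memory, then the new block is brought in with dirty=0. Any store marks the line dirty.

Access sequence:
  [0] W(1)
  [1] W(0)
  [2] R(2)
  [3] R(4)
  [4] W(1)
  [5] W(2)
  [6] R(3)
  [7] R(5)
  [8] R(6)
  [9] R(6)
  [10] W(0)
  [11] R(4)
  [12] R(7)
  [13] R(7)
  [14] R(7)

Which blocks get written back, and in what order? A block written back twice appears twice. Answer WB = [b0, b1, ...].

WB = [0, 1, 2, 0]

0: W B1 → L1 miss [D]
1: W B0 → L0 miss [D]
2: R B2 → L2 miss [-]
3: R B4 → L0 miss wb→B0 [-]
4: W B1 → L1 hit [D]
5: W B2 → L2 hit [D]
6: R B3 → L3 miss [-]
7: R B5 → L1 miss wb→B1 [-]
8: R B6 → L2 miss wb→B2 [-]
9: R B6 → L2 hit [-]
10: W B0 → L0 miss [D]
11: R B4 → L0 miss wb→B0 [-]
12: R B7 → L3 miss [-]
13: R B7 → L3 hit [-]
14: R B7 → L3 hit [-]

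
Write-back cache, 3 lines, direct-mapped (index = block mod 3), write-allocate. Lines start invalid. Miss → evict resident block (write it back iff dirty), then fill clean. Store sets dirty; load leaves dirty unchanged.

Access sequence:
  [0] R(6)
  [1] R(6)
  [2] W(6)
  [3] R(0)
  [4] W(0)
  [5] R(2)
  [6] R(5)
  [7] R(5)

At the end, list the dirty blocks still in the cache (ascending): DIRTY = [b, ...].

DIRTY = [0]

0: R B6 -> L0 miss  d=-]
1: R B6 -> L0 hit  d=-]
2: W B6 -> L0 hit  d=D]
3: R B0 -> L0 miss wb->B6  d=-]
4: W B0 -> L0 hit  d=D]
5: R B2 -> L2 miss  d=-]
6: R B5 -> L2 miss  d=-]
7: R B5 -> L2 hit  d=-]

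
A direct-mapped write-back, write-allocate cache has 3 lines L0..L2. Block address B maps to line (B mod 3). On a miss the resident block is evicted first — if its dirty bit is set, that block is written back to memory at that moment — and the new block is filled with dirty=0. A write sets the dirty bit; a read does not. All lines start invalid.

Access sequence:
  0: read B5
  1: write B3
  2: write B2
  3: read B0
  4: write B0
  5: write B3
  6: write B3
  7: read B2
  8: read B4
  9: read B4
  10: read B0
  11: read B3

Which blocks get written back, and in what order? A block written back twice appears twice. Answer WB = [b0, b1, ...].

  0 | R B5 → L2 miss [-]
  1 | W B3 → L0 miss [D]
  2 | W B2 → L2 miss [D]
  3 | R B0 → L0 miss wb→B3 [-]
  4 | W B0 → L0 hit [D]
  5 | W B3 → L0 miss wb→B0 [D]
  6 | W B3 → L0 hit [D]
  7 | R B2 → L2 hit [D]
  8 | R B4 → L1 miss [-]
  9 | R B4 → L1 hit [-]
  10 | R B0 → L0 miss wb→B3 [-]
  11 | R B3 → L0 miss [-]

WB = [3, 0, 3]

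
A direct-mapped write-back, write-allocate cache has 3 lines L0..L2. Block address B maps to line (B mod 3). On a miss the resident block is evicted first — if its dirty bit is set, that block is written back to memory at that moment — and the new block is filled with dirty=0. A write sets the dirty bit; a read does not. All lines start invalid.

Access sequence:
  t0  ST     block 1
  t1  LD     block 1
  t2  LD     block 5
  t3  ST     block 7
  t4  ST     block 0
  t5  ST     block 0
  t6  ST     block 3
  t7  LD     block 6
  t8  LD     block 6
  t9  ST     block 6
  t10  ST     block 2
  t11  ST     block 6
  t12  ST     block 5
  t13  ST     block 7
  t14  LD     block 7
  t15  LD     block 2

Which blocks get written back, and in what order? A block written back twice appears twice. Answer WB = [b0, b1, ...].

0: W B1 → L1 miss [D]
1: R B1 → L1 hit [D]
2: R B5 → L2 miss [-]
3: W B7 → L1 miss wb→B1 [D]
4: W B0 → L0 miss [D]
5: W B0 → L0 hit [D]
6: W B3 → L0 miss wb→B0 [D]
7: R B6 → L0 miss wb→B3 [-]
8: R B6 → L0 hit [-]
9: W B6 → L0 hit [D]
10: W B2 → L2 miss [D]
11: W B6 → L0 hit [D]
12: W B5 → L2 miss wb→B2 [D]
13: W B7 → L1 hit [D]
14: R B7 → L1 hit [D]
15: R B2 → L2 miss wb→B5 [-]

WB = [1, 0, 3, 2, 5]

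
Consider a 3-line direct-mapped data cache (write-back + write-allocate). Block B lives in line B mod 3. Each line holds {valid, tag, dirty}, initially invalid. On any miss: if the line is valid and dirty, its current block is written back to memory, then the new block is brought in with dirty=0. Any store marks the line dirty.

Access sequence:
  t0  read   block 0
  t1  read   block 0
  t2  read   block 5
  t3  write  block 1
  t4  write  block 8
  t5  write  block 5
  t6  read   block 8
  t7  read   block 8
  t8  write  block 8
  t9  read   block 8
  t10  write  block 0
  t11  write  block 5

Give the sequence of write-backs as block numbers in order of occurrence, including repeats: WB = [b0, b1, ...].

0: R B0 → L0 miss [-]
1: R B0 → L0 hit [-]
2: R B5 → L2 miss [-]
3: W B1 → L1 miss [D]
4: W B8 → L2 miss [D]
5: W B5 → L2 miss wb→B8 [D]
6: R B8 → L2 miss wb→B5 [-]
7: R B8 → L2 hit [-]
8: W B8 → L2 hit [D]
9: R B8 → L2 hit [D]
10: W B0 → L0 hit [D]
11: W B5 → L2 miss wb→B8 [D]

WB = [8, 5, 8]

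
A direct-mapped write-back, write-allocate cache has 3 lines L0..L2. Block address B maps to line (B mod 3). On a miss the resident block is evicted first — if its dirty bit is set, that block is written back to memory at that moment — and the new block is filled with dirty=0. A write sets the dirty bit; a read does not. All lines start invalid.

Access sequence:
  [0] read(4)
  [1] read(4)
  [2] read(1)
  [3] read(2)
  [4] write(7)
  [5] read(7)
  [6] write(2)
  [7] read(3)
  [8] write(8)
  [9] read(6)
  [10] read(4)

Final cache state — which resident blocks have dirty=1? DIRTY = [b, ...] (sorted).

DIRTY = [8]

0: R B4 -> L1 miss  d=-]
1: R B4 -> L1 hit  d=-]
2: R B1 -> L1 miss  d=-]
3: R B2 -> L2 miss  d=-]
4: W B7 -> L1 miss  d=D]
5: R B7 -> L1 hit  d=D]
6: W B2 -> L2 hit  d=D]
7: R B3 -> L0 miss  d=-]
8: W B8 -> L2 miss wb->B2  d=D]
9: R B6 -> L0 miss  d=-]
10: R B4 -> L1 miss wb->B7  d=-]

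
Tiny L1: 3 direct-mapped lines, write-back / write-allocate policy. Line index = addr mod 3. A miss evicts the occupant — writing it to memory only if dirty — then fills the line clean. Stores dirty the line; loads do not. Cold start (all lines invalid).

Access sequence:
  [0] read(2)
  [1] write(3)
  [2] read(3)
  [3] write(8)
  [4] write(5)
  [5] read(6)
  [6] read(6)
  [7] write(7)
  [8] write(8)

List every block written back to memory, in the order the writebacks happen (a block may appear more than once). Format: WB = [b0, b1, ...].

WB = [8, 3, 5]

  0 | R B2 → L2 miss [-]
  1 | W B3 → L0 miss [D]
  2 | R B3 → L0 hit [D]
  3 | W B8 → L2 miss [D]
  4 | W B5 → L2 miss wb→B8 [D]
  5 | R B6 → L0 miss wb→B3 [-]
  6 | R B6 → L0 hit [-]
  7 | W B7 → L1 miss [D]
  8 | W B8 → L2 miss wb→B5 [D]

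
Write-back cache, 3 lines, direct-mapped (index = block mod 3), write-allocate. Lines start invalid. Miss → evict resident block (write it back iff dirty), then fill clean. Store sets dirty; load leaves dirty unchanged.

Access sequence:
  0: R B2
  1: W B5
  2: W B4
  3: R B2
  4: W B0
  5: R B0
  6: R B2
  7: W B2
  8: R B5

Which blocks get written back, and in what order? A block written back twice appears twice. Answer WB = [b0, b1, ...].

WB = [5, 2]

0: R B2 -> L2 miss  d=-]
1: W B5 -> L2 miss  d=D]
2: W B4 -> L1 miss  d=D]
3: R B2 -> L2 miss wb->B5  d=-]
4: W B0 -> L0 miss  d=D]
5: R B0 -> L0 hit  d=D]
6: R B2 -> L2 hit  d=-]
7: W B2 -> L2 hit  d=D]
8: R B5 -> L2 miss wb->B2  d=-]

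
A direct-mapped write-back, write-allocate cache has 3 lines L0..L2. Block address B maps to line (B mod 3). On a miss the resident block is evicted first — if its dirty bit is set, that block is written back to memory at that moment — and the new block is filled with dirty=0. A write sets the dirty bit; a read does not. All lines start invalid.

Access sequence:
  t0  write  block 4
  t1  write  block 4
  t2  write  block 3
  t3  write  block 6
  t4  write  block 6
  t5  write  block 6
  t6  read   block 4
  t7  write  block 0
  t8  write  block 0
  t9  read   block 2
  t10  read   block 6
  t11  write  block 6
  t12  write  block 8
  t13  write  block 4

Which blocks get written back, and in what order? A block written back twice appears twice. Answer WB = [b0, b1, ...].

WB = [3, 6, 0]

0: W B4 -> L1 miss  d=D]
1: W B4 -> L1 hit  d=D]
2: W B3 -> L0 miss  d=D]
3: W B6 -> L0 miss wb->B3  d=D]
4: W B6 -> L0 hit  d=D]
5: W B6 -> L0 hit  d=D]
6: R B4 -> L1 hit  d=D]
7: W B0 -> L0 miss wb->B6  d=D]
8: W B0 -> L0 hit  d=D]
9: R B2 -> L2 miss  d=-]
10: R B6 -> L0 miss wb->B0  d=-]
11: W B6 -> L0 hit  d=D]
12: W B8 -> L2 miss  d=D]
13: W B4 -> L1 hit  d=D]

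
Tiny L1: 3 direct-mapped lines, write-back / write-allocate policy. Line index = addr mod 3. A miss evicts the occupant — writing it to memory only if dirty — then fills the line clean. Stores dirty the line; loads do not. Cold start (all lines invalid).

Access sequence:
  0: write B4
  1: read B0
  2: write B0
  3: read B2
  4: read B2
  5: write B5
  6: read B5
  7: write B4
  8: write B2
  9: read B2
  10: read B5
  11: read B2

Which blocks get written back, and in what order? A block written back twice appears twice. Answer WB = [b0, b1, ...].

  0 | W B4 → L1 miss [D]
  1 | R B0 → L0 miss [-]
  2 | W B0 → L0 hit [D]
  3 | R B2 → L2 miss [-]
  4 | R B2 → L2 hit [-]
  5 | W B5 → L2 miss [D]
  6 | R B5 → L2 hit [D]
  7 | W B4 → L1 hit [D]
  8 | W B2 → L2 miss wb→B5 [D]
  9 | R B2 → L2 hit [D]
  10 | R B5 → L2 miss wb→B2 [-]
  11 | R B2 → L2 miss [-]

WB = [5, 2]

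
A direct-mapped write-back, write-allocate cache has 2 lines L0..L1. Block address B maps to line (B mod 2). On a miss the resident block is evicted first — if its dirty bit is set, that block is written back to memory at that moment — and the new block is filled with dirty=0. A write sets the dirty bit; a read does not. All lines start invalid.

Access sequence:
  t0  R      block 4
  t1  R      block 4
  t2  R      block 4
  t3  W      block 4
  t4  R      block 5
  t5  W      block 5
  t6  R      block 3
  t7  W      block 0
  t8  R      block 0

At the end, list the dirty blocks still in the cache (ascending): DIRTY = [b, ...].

DIRTY = [0]

0: R B4 → L0 miss [-]
1: R B4 → L0 hit [-]
2: R B4 → L0 hit [-]
3: W B4 → L0 hit [D]
4: R B5 → L1 miss [-]
5: W B5 → L1 hit [D]
6: R B3 → L1 miss wb→B5 [-]
7: W B0 → L0 miss wb→B4 [D]
8: R B0 → L0 hit [D]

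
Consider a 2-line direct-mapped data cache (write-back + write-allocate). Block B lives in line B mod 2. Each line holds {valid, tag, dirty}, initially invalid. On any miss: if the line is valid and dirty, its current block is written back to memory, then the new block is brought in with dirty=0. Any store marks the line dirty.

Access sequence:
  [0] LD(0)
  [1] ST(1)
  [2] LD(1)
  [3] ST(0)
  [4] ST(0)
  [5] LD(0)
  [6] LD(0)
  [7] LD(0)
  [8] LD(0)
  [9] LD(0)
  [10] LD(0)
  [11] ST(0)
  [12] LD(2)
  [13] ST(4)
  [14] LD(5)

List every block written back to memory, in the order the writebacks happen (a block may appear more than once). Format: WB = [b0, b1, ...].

WB = [0, 1]

0: R B0 → L0 miss [-]
1: W B1 → L1 miss [D]
2: R B1 → L1 hit [D]
3: W B0 → L0 hit [D]
4: W B0 → L0 hit [D]
5: R B0 → L0 hit [D]
6: R B0 → L0 hit [D]
7: R B0 → L0 hit [D]
8: R B0 → L0 hit [D]
9: R B0 → L0 hit [D]
10: R B0 → L0 hit [D]
11: W B0 → L0 hit [D]
12: R B2 → L0 miss wb→B0 [-]
13: W B4 → L0 miss [D]
14: R B5 → L1 miss wb→B1 [-]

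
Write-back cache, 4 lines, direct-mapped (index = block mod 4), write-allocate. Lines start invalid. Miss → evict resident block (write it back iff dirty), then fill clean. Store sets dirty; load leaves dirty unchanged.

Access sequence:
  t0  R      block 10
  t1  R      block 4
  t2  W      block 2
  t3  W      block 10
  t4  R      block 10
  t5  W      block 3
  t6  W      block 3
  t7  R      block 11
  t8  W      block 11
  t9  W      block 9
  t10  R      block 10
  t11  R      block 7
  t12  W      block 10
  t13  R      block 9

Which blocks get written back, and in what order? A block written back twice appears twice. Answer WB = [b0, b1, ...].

  0 | R B10 → L2 miss [-]
  1 | R B4 → L0 miss [-]
  2 | W B2 → L2 miss [D]
  3 | W B10 → L2 miss wb→B2 [D]
  4 | R B10 → L2 hit [D]
  5 | W B3 → L3 miss [D]
  6 | W B3 → L3 hit [D]
  7 | R B11 → L3 miss wb→B3 [-]
  8 | W B11 → L3 hit [D]
  9 | W B9 → L1 miss [D]
  10 | R B10 → L2 hit [D]
  11 | R B7 → L3 miss wb→B11 [-]
  12 | W B10 → L2 hit [D]
  13 | R B9 → L1 hit [D]

WB = [2, 3, 11]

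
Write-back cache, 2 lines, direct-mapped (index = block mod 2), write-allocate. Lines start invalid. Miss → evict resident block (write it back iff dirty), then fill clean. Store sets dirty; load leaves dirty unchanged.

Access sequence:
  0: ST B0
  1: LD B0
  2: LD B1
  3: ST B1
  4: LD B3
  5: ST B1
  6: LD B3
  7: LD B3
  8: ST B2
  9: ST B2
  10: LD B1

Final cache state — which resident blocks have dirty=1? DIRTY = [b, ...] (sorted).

  0 | W B0 → L0 miss [D]
  1 | R B0 → L0 hit [D]
  2 | R B1 → L1 miss [-]
  3 | W B1 → L1 hit [D]
  4 | R B3 → L1 miss wb→B1 [-]
  5 | W B1 → L1 miss [D]
  6 | R B3 → L1 miss wb→B1 [-]
  7 | R B3 → L1 hit [-]
  8 | W B2 → L0 miss wb→B0 [D]
  9 | W B2 → L0 hit [D]
  10 | R B1 → L1 miss [-]

DIRTY = [2]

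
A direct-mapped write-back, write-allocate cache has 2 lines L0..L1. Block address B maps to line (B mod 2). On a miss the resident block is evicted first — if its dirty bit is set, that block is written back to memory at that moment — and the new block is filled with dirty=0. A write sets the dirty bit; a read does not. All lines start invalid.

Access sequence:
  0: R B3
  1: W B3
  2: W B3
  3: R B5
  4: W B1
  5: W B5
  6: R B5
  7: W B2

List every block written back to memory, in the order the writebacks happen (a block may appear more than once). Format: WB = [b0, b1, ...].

  0 | R B3 → L1 miss [-]
  1 | W B3 → L1 hit [D]
  2 | W B3 → L1 hit [D]
  3 | R B5 → L1 miss wb→B3 [-]
  4 | W B1 → L1 miss [D]
  5 | W B5 → L1 miss wb→B1 [D]
  6 | R B5 → L1 hit [D]
  7 | W B2 → L0 miss [D]

WB = [3, 1]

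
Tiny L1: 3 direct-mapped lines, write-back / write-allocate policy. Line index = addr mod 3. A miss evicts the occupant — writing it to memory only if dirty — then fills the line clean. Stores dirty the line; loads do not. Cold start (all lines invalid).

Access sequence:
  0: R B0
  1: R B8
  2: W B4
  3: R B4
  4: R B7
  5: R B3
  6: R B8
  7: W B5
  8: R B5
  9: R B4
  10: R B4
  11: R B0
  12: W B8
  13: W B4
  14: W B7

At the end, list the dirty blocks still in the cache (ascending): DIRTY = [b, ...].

0: R B0 → L0 miss [-]
1: R B8 → L2 miss [-]
2: W B4 → L1 miss [D]
3: R B4 → L1 hit [D]
4: R B7 → L1 miss wb→B4 [-]
5: R B3 → L0 miss [-]
6: R B8 → L2 hit [-]
7: W B5 → L2 miss [D]
8: R B5 → L2 hit [D]
9: R B4 → L1 miss [-]
10: R B4 → L1 hit [-]
11: R B0 → L0 miss [-]
12: W B8 → L2 miss wb→B5 [D]
13: W B4 → L1 hit [D]
14: W B7 → L1 miss wb→B4 [D]

DIRTY = [7, 8]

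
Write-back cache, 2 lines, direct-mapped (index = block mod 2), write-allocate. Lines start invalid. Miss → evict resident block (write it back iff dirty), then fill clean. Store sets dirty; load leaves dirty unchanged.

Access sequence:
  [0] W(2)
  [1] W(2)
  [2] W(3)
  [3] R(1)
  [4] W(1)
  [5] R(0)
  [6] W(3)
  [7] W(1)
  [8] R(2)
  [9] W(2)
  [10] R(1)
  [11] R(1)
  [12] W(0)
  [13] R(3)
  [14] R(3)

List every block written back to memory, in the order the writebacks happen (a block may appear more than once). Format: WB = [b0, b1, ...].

WB = [3, 2, 1, 3, 2, 1]

  0 | W B2 → L0 miss [D]
  1 | W B2 → L0 hit [D]
  2 | W B3 → L1 miss [D]
  3 | R B1 → L1 miss wb→B3 [-]
  4 | W B1 → L1 hit [D]
  5 | R B0 → L0 miss wb→B2 [-]
  6 | W B3 → L1 miss wb→B1 [D]
  7 | W B1 → L1 miss wb→B3 [D]
  8 | R B2 → L0 miss [-]
  9 | W B2 → L0 hit [D]
  10 | R B1 → L1 hit [D]
  11 | R B1 → L1 hit [D]
  12 | W B0 → L0 miss wb→B2 [D]
  13 | R B3 → L1 miss wb→B1 [-]
  14 | R B3 → L1 hit [-]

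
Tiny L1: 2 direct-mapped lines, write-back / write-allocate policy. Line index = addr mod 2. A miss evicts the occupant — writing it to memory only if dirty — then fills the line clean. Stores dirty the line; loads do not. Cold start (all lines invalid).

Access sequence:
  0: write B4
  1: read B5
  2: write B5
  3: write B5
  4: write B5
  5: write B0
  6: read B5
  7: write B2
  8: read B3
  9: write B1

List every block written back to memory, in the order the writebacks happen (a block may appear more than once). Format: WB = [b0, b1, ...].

0: W B4 → L0 miss [D]
1: R B5 → L1 miss [-]
2: W B5 → L1 hit [D]
3: W B5 → L1 hit [D]
4: W B5 → L1 hit [D]
5: W B0 → L0 miss wb→B4 [D]
6: R B5 → L1 hit [D]
7: W B2 → L0 miss wb→B0 [D]
8: R B3 → L1 miss wb→B5 [-]
9: W B1 → L1 miss [D]

WB = [4, 0, 5]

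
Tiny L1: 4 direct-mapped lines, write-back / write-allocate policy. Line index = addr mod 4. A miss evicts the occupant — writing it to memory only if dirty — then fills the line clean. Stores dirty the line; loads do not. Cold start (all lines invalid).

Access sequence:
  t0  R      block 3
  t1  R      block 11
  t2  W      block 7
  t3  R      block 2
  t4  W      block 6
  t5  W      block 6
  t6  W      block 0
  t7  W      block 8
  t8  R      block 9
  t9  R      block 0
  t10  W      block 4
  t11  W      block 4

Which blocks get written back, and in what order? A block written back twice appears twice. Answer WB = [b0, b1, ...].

WB = [0, 8]

0: R B3 → L3 miss [-]
1: R B11 → L3 miss [-]
2: W B7 → L3 miss [D]
3: R B2 → L2 miss [-]
4: W B6 → L2 miss [D]
5: W B6 → L2 hit [D]
6: W B0 → L0 miss [D]
7: W B8 → L0 miss wb→B0 [D]
8: R B9 → L1 miss [-]
9: R B0 → L0 miss wb→B8 [-]
10: W B4 → L0 miss [D]
11: W B4 → L0 hit [D]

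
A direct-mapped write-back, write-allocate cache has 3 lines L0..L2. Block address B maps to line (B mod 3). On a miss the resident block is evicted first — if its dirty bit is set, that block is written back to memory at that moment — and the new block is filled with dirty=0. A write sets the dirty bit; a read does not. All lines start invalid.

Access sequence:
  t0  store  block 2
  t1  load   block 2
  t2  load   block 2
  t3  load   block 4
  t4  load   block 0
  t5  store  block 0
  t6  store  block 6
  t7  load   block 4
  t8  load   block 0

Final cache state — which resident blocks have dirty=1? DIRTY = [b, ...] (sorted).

DIRTY = [2]

  0 | W B2 → L2 miss [D]
  1 | R B2 → L2 hit [D]
  2 | R B2 → L2 hit [D]
  3 | R B4 → L1 miss [-]
  4 | R B0 → L0 miss [-]
  5 | W B0 → L0 hit [D]
  6 | W B6 → L0 miss wb→B0 [D]
  7 | R B4 → L1 hit [-]
  8 | R B0 → L0 miss wb→B6 [-]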